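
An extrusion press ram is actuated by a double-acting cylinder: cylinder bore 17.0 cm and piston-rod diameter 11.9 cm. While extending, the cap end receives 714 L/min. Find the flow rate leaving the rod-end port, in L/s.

Q_out ≈ 6.07 L/s

Cap-side area A_cap = π/4 × (17.0 cm)² = 227.0 cm^2
Rod-side annular area A_ann = π/4 × (17.0² − 11.9²) = 115.8 cm^2
Piston speed v = Q_in/A_cap; rod-end outflow Q_out = v × A_ann = Q_in × A_ann/A_cap.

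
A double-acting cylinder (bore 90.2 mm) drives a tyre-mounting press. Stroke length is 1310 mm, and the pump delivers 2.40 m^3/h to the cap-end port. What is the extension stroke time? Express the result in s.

Cap-side area A_cap = π/4 × (90.2 mm)² = 6390 mm^2
Swept volume V = A × L; t = V / Q = A·L / Q

t ≈ 12.6 s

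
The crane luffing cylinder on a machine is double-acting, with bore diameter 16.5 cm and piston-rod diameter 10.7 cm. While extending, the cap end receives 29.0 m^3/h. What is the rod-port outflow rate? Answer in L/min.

Cap-side area A_cap = π/4 × (16.5 cm)² = 213.8 cm^2
Rod-side annular area A_ann = π/4 × (16.5² − 10.7²) = 123.9 cm^2
Piston speed v = Q_in/A_cap; rod-end outflow Q_out = v × A_ann = Q_in × A_ann/A_cap.

Q_out ≈ 280 L/min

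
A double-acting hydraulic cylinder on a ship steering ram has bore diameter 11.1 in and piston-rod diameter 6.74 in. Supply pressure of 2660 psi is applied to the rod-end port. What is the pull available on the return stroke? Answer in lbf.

F ≈ 1.62e5 lbf

Rod-side annular area A_ann = π/4 × (11.1² − 6.74²) = 61.09 in^2
On retraction the pressure acts on the annular area (bore minus rod).
F = P × A_ann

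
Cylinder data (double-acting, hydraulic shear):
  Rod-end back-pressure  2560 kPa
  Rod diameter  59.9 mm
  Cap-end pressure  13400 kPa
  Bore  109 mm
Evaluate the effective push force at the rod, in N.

F ≈ 1.08e5 N

Cap-side area A_cap = π/4 × (109 mm)² = 9331 mm^2
Rod-side annular area A_ann = π/4 × (109² − 59.9²) = 6513 mm^2
Net thrust = P_cap·A_cap − P_rod·A_ann = 1.250e5 N − 16670 N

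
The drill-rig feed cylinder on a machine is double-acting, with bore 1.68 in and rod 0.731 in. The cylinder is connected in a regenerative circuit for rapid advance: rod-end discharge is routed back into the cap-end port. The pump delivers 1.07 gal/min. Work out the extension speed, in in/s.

v ≈ 9.82 in/s

In regeneration the rod-end outflow joins the pump flow into the cap end, so the net volume the pump must supply per unit advance equals the rod cross-section area.
Rod cross-section A_rod = π/4 × (0.731 in)² = 0.4197 in^2
v = Q_pump / A_rod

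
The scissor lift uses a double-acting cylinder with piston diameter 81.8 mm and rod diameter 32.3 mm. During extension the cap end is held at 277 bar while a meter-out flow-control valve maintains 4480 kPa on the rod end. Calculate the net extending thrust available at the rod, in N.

F ≈ 1.26e5 N

Cap-side area A_cap = π/4 × (81.8 mm)² = 5255 mm^2
Rod-side annular area A_ann = π/4 × (81.8² − 32.3²) = 4436 mm^2
Net thrust = P_cap·A_cap − P_rod·A_ann = 1.456e5 N − 19870 N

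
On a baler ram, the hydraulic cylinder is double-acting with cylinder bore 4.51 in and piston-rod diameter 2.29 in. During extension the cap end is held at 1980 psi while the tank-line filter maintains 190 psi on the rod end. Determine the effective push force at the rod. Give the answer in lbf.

Cap-side area A_cap = π/4 × (4.51 in)² = 15.98 in^2
Rod-side annular area A_ann = π/4 × (4.51² − 2.29²) = 11.86 in^2
Net thrust = P_cap·A_cap − P_rod·A_ann = 31630 lbf − 2253 lbf

F ≈ 29400 lbf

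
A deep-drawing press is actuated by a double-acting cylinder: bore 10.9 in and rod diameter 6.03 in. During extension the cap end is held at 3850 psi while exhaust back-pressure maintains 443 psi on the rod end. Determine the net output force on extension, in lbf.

Cap-side area A_cap = π/4 × (10.9 in)² = 93.31 in^2
Rod-side annular area A_ann = π/4 × (10.9² − 6.03²) = 64.76 in^2
Net thrust = P_cap·A_cap − P_rod·A_ann = 3.593e5 lbf − 28690 lbf

F ≈ 3.31e5 lbf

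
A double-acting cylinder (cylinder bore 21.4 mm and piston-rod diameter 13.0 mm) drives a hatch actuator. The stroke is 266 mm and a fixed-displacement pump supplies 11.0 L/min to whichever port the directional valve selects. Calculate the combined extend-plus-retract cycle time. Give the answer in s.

t ≈ 0.851 s

Cap-side area A_cap = π/4 × (21.4 mm)² = 359.7 mm^2
Rod-side annular area A_ann = π/4 × (21.4² − 13.0²) = 226.9 mm^2
t_ext = A_cap·L/Q = 0.5219 s
t_ret = A_ann·L/Q = 0.3293 s
t_cycle = t_ext + t_ret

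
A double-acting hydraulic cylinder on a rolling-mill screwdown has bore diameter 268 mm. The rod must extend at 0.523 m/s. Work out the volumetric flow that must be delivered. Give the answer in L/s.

Cap-side area A_cap = π/4 × (268 mm)² = 56410 mm^2
Q = A × v

Q ≈ 29.5 L/s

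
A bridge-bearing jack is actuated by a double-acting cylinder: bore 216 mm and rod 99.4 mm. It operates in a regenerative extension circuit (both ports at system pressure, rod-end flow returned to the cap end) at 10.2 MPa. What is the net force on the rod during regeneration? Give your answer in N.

F ≈ 79200 N

With equal pressure on both faces, forces on the annular region cancel; the net push is pressure × rod cross-section.
Rod cross-section A_rod = π/4 × (99.4 mm)² = 7760 mm^2
F = P × A_rod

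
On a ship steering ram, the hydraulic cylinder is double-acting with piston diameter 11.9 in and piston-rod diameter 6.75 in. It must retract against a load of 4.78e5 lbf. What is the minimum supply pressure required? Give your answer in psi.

P ≈ 6340 psi

Rod-side annular area A_ann = π/4 × (11.9² − 6.75²) = 75.44 in^2
Retraction: pressure acts on the annular area.
P = F / A = 4.78e5 lbf / A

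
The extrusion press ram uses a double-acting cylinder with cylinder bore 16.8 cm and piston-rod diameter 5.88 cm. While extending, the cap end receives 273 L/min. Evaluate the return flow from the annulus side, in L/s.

Cap-side area A_cap = π/4 × (16.8 cm)² = 221.7 cm^2
Rod-side annular area A_ann = π/4 × (16.8² − 5.88²) = 194.5 cm^2
Piston speed v = Q_in/A_cap; rod-end outflow Q_out = v × A_ann = Q_in × A_ann/A_cap.

Q_out ≈ 3.99 L/s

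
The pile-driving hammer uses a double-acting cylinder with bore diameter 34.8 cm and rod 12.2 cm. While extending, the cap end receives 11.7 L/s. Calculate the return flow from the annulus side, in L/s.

Cap-side area A_cap = π/4 × (34.8 cm)² = 951.1 cm^2
Rod-side annular area A_ann = π/4 × (34.8² − 12.2²) = 834.2 cm^2
Piston speed v = Q_in/A_cap; rod-end outflow Q_out = v × A_ann = Q_in × A_ann/A_cap.

Q_out ≈ 10.3 L/s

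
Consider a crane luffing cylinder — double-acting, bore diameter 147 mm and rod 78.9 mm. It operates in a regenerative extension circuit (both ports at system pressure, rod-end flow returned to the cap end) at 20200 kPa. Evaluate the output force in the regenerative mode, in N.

F ≈ 98800 N

With equal pressure on both faces, forces on the annular region cancel; the net push is pressure × rod cross-section.
Rod cross-section A_rod = π/4 × (78.9 mm)² = 4889 mm^2
F = P × A_rod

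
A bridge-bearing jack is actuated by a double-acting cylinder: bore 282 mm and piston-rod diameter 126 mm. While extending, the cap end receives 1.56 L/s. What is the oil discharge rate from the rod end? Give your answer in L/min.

Cap-side area A_cap = π/4 × (282 mm)² = 62460 mm^2
Rod-side annular area A_ann = π/4 × (282² − 126²) = 49990 mm^2
Piston speed v = Q_in/A_cap; rod-end outflow Q_out = v × A_ann = Q_in × A_ann/A_cap.

Q_out ≈ 74.9 L/min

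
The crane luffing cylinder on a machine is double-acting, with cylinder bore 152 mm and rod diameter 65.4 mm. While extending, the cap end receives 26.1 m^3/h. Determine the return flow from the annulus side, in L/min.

Cap-side area A_cap = π/4 × (152 mm)² = 18150 mm^2
Rod-side annular area A_ann = π/4 × (152² − 65.4²) = 14790 mm^2
Piston speed v = Q_in/A_cap; rod-end outflow Q_out = v × A_ann = Q_in × A_ann/A_cap.

Q_out ≈ 354 L/min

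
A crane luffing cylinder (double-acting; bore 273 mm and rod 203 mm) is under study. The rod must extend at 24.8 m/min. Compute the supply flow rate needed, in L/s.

Cap-side area A_cap = π/4 × (273 mm)² = 58530 mm^2
Q = A × v

Q ≈ 24.2 L/s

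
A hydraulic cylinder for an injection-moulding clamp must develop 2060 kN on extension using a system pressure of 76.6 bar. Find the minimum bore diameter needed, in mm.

D ≈ 585 mm

Extension force acts on the full piston face: F = P × (π/4)D².
D = √(4F / (πP)) = √(4 × 2060 kN / (π × 76.6 bar))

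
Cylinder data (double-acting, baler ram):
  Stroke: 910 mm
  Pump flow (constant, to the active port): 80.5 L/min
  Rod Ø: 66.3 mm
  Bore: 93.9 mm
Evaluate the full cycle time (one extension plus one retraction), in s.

Cap-side area A_cap = π/4 × (93.9 mm)² = 6925 mm^2
Rod-side annular area A_ann = π/4 × (93.9² − 66.3²) = 3473 mm^2
t_ext = A_cap·L/Q = 4.697 s
t_ret = A_ann·L/Q = 2.355 s
t_cycle = t_ext + t_ret

t ≈ 7.05 s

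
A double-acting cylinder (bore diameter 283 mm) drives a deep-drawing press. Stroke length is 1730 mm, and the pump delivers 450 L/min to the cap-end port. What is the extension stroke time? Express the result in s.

Cap-side area A_cap = π/4 × (283 mm)² = 62900 mm^2
Swept volume V = A × L; t = V / Q = A·L / Q

t ≈ 14.5 s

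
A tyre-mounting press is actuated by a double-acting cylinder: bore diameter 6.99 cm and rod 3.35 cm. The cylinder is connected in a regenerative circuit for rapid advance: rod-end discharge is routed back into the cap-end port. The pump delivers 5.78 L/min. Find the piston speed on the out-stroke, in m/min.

v ≈ 6.56 m/min

In regeneration the rod-end outflow joins the pump flow into the cap end, so the net volume the pump must supply per unit advance equals the rod cross-section area.
Rod cross-section A_rod = π/4 × (3.35 cm)² = 8.814 cm^2
v = Q_pump / A_rod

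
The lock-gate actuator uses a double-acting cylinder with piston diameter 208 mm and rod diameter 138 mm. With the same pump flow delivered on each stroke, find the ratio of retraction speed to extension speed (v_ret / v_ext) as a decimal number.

Cap-side area A_cap = π/4 × (208 mm)² = 33980 mm^2
Rod-side annular area A_ann = π/4 × (208² − 138²) = 19020 mm^2
For equal Q, v ∝ 1/A, so v_ret/v_ext = A_cap/A_ann.

v_ret/v_ext ≈ 1.79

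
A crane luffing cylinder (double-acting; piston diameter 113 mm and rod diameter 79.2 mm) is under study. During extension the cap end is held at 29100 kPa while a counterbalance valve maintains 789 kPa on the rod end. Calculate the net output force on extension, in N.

Cap-side area A_cap = π/4 × (113 mm)² = 10030 mm^2
Rod-side annular area A_ann = π/4 × (113² − 79.2²) = 5102 mm^2
Net thrust = P_cap·A_cap − P_rod·A_ann = 2.918e5 N − 4026 N

F ≈ 2.88e5 N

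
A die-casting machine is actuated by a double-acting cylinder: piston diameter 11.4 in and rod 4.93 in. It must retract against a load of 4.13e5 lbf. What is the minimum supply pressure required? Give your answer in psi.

P ≈ 4980 psi

Rod-side annular area A_ann = π/4 × (11.4² − 4.93²) = 82.98 in^2
Retraction: pressure acts on the annular area.
P = F / A = 4.13e5 lbf / A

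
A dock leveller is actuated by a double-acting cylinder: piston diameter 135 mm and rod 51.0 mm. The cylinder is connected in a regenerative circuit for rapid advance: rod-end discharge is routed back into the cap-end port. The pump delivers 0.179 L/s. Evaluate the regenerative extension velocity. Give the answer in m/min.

v ≈ 5.26 m/min

In regeneration the rod-end outflow joins the pump flow into the cap end, so the net volume the pump must supply per unit advance equals the rod cross-section area.
Rod cross-section A_rod = π/4 × (51.0 mm)² = 2043 mm^2
v = Q_pump / A_rod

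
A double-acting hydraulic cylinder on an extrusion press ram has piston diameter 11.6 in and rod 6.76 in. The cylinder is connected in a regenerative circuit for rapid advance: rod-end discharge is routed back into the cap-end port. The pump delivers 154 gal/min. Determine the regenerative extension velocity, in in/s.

In regeneration the rod-end outflow joins the pump flow into the cap end, so the net volume the pump must supply per unit advance equals the rod cross-section area.
Rod cross-section A_rod = π/4 × (6.76 in)² = 35.89 in^2
v = Q_pump / A_rod

v ≈ 16.5 in/s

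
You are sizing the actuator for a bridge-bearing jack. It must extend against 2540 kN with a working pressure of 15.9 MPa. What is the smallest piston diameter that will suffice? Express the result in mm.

D ≈ 451 mm

Extension force acts on the full piston face: F = P × (π/4)D².
D = √(4F / (πP)) = √(4 × 2540 kN / (π × 15.9 MPa))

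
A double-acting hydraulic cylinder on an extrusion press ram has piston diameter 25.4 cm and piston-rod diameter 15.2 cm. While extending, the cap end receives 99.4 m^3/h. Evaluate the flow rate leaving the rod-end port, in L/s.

Q_out ≈ 17.7 L/s

Cap-side area A_cap = π/4 × (25.4 cm)² = 506.7 cm^2
Rod-side annular area A_ann = π/4 × (25.4² − 15.2²) = 325.2 cm^2
Piston speed v = Q_in/A_cap; rod-end outflow Q_out = v × A_ann = Q_in × A_ann/A_cap.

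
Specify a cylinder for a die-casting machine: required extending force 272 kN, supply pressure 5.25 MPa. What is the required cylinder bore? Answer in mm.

Extension force acts on the full piston face: F = P × (π/4)D².
D = √(4F / (πP)) = √(4 × 272 kN / (π × 5.25 MPa))

D ≈ 257 mm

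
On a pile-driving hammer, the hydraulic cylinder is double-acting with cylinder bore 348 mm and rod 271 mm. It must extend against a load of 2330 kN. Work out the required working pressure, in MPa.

P ≈ 24.5 MPa

Cap-side area A_cap = π/4 × (348 mm)² = 95110 mm^2
P = F / A = 2330 kN / A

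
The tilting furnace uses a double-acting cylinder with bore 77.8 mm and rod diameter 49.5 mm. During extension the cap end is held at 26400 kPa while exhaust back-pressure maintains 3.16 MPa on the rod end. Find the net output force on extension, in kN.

F ≈ 117 kN

Cap-side area A_cap = π/4 × (77.8 mm)² = 4754 mm^2
Rod-side annular area A_ann = π/4 × (77.8² − 49.5²) = 2829 mm^2
Net thrust = P_cap·A_cap − P_rod·A_ann = 125.5 kN − 8.941 kN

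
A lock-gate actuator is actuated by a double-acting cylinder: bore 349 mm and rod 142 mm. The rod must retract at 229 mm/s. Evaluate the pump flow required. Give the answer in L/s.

Q ≈ 18.3 L/s

Rod-side annular area A_ann = π/4 × (349² − 142²) = 79830 mm^2
Q = A × v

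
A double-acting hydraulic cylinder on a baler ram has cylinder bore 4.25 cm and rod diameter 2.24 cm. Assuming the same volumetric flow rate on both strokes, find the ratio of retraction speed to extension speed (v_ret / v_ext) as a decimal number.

Cap-side area A_cap = π/4 × (4.25 cm)² = 14.19 cm^2
Rod-side annular area A_ann = π/4 × (4.25² − 2.24²) = 10.25 cm^2
For equal Q, v ∝ 1/A, so v_ret/v_ext = A_cap/A_ann.

v_ret/v_ext ≈ 1.38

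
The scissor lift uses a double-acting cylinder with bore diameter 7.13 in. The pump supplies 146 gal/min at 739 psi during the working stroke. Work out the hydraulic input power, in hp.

W ≈ 62.9 hp

Hydraulic power = P × Q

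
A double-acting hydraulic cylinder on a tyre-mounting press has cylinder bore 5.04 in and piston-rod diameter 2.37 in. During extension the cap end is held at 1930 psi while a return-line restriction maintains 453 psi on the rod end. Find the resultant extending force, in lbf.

F ≈ 31500 lbf

Cap-side area A_cap = π/4 × (5.04 in)² = 19.95 in^2
Rod-side annular area A_ann = π/4 × (5.04² − 2.37²) = 15.54 in^2
Net thrust = P_cap·A_cap − P_rod·A_ann = 38500 lbf − 7039 lbf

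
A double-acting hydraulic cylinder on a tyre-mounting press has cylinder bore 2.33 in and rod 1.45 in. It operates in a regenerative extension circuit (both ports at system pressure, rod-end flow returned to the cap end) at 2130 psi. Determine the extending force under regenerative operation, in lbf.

With equal pressure on both faces, forces on the annular region cancel; the net push is pressure × rod cross-section.
Rod cross-section A_rod = π/4 × (1.45 in)² = 1.651 in^2
F = P × A_rod

F ≈ 3520 lbf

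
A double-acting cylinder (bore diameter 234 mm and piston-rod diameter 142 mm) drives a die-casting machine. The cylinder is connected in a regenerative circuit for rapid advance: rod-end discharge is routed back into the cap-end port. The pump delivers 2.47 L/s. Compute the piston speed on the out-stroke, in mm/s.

In regeneration the rod-end outflow joins the pump flow into the cap end, so the net volume the pump must supply per unit advance equals the rod cross-section area.
Rod cross-section A_rod = π/4 × (142 mm)² = 15840 mm^2
v = Q_pump / A_rod

v ≈ 156 mm/s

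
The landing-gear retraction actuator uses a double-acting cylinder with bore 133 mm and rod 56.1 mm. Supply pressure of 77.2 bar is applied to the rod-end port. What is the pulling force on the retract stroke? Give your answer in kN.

Rod-side annular area A_ann = π/4 × (133² − 56.1²) = 11420 mm^2
On retraction the pressure acts on the annular area (bore minus rod).
F = P × A_ann

F ≈ 88.2 kN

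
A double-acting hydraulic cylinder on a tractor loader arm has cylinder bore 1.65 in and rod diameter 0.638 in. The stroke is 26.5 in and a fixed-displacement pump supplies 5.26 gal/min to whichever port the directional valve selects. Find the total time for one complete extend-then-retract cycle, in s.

t ≈ 5.18 s

Cap-side area A_cap = π/4 × (1.65 in)² = 2.138 in^2
Rod-side annular area A_ann = π/4 × (1.65² − 0.638²) = 1.819 in^2
t_ext = A_cap·L/Q = 2.798 s
t_ret = A_ann·L/Q = 2.380 s
t_cycle = t_ext + t_ret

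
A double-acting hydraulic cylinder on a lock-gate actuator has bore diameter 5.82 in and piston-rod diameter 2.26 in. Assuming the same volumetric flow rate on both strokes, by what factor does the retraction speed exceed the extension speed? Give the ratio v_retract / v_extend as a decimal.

v_ret/v_ext ≈ 1.18

Cap-side area A_cap = π/4 × (5.82 in)² = 26.60 in^2
Rod-side annular area A_ann = π/4 × (5.82² − 2.26²) = 22.59 in^2
For equal Q, v ∝ 1/A, so v_ret/v_ext = A_cap/A_ann.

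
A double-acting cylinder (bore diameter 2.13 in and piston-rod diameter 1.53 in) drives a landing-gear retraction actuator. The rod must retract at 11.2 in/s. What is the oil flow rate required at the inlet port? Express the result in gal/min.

Rod-side annular area A_ann = π/4 × (2.13² − 1.53²) = 1.725 in^2
Q = A × v

Q ≈ 5.02 gal/min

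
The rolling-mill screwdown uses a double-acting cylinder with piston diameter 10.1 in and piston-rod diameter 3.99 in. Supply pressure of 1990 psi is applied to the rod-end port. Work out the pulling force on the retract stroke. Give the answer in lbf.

F ≈ 1.35e5 lbf

Rod-side annular area A_ann = π/4 × (10.1² − 3.99²) = 67.61 in^2
On retraction the pressure acts on the annular area (bore minus rod).
F = P × A_ann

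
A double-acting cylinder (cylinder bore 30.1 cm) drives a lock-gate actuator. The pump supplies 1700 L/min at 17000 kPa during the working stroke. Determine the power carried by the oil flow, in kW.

W ≈ 482 kW

Hydraulic power = P × Q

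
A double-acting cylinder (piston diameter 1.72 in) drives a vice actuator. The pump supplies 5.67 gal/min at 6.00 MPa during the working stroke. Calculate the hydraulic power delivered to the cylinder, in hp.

Hydraulic power = P × Q

W ≈ 2.88 hp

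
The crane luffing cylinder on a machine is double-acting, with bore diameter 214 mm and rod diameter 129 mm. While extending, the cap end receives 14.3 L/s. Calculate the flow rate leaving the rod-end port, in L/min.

Cap-side area A_cap = π/4 × (214 mm)² = 35970 mm^2
Rod-side annular area A_ann = π/4 × (214² − 129²) = 22900 mm^2
Piston speed v = Q_in/A_cap; rod-end outflow Q_out = v × A_ann = Q_in × A_ann/A_cap.

Q_out ≈ 546 L/min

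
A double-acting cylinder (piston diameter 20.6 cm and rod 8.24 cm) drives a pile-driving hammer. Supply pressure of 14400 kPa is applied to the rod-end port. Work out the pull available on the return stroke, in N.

Rod-side annular area A_ann = π/4 × (20.6² − 8.24²) = 280.0 cm^2
On retraction the pressure acts on the annular area (bore minus rod).
F = P × A_ann

F ≈ 4.03e5 N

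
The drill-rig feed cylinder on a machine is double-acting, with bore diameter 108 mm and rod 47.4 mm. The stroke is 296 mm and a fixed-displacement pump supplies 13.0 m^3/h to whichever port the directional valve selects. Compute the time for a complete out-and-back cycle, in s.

t ≈ 1.36 s

Cap-side area A_cap = π/4 × (108 mm)² = 9161 mm^2
Rod-side annular area A_ann = π/4 × (108² − 47.4²) = 7396 mm^2
t_ext = A_cap·L/Q = 0.7509 s
t_ret = A_ann·L/Q = 0.6063 s
t_cycle = t_ext + t_ret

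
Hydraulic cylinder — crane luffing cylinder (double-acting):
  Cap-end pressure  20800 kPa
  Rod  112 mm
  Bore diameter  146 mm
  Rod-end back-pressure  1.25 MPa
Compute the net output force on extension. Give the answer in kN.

Cap-side area A_cap = π/4 × (146 mm)² = 16740 mm^2
Rod-side annular area A_ann = π/4 × (146² − 112²) = 6890 mm^2
Net thrust = P_cap·A_cap − P_rod·A_ann = 348.2 kN − 8.612 kN

F ≈ 340 kN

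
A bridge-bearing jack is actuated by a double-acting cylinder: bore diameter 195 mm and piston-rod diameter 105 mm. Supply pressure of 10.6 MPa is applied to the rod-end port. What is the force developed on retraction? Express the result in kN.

Rod-side annular area A_ann = π/4 × (195² − 105²) = 21210 mm^2
On retraction the pressure acts on the annular area (bore minus rod).
F = P × A_ann

F ≈ 225 kN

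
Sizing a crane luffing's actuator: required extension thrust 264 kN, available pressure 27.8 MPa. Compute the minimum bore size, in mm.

Extension force acts on the full piston face: F = P × (π/4)D².
D = √(4F / (πP)) = √(4 × 264 kN / (π × 27.8 MPa))

D ≈ 110 mm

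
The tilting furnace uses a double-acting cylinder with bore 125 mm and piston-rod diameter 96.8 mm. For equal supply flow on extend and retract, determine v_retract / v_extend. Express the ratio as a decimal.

v_ret/v_ext ≈ 2.50

Cap-side area A_cap = π/4 × (125 mm)² = 12270 mm^2
Rod-side annular area A_ann = π/4 × (125² − 96.8²) = 4912 mm^2
For equal Q, v ∝ 1/A, so v_ret/v_ext = A_cap/A_ann.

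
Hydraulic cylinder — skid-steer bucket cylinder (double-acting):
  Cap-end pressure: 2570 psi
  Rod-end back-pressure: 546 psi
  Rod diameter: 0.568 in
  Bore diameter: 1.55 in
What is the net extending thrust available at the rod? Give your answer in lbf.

Cap-side area A_cap = π/4 × (1.55 in)² = 1.887 in^2
Rod-side annular area A_ann = π/4 × (1.55² − 0.568²) = 1.634 in^2
Net thrust = P_cap·A_cap − P_rod·A_ann = 4849 lbf − 891.9 lbf

F ≈ 3960 lbf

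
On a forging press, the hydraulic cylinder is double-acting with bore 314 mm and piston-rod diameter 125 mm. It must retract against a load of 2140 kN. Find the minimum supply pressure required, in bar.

Rod-side annular area A_ann = π/4 × (314² − 125²) = 65170 mm^2
Retraction: pressure acts on the annular area.
P = F / A = 2140 kN / A

P ≈ 328 bar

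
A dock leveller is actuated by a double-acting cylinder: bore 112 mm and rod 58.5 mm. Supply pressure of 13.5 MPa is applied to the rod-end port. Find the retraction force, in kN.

Rod-side annular area A_ann = π/4 × (112² − 58.5²) = 7164 mm^2
On retraction the pressure acts on the annular area (bore minus rod).
F = P × A_ann

F ≈ 96.7 kN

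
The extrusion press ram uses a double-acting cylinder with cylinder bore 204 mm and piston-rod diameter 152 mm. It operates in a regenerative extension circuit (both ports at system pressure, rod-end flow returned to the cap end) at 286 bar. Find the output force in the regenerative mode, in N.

F ≈ 5.19e5 N

With equal pressure on both faces, forces on the annular region cancel; the net push is pressure × rod cross-section.
Rod cross-section A_rod = π/4 × (152 mm)² = 18150 mm^2
F = P × A_rod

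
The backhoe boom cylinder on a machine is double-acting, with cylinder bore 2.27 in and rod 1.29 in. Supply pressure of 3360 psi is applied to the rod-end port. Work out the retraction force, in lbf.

F ≈ 9210 lbf

Rod-side annular area A_ann = π/4 × (2.27² − 1.29²) = 2.740 in^2
On retraction the pressure acts on the annular area (bore minus rod).
F = P × A_ann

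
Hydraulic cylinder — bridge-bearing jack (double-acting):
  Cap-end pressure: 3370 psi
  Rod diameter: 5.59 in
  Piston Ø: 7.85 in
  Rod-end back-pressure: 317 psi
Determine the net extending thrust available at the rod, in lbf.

Cap-side area A_cap = π/4 × (7.85 in)² = 48.40 in^2
Rod-side annular area A_ann = π/4 × (7.85² − 5.59²) = 23.86 in^2
Net thrust = P_cap·A_cap − P_rod·A_ann = 1.631e5 lbf − 7562 lbf

F ≈ 1.56e5 lbf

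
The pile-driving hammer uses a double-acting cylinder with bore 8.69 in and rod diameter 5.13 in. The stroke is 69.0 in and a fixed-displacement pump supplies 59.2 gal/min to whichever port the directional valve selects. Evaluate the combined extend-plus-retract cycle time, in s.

t ≈ 29.7 s

Cap-side area A_cap = π/4 × (8.69 in)² = 59.31 in^2
Rod-side annular area A_ann = π/4 × (8.69² − 5.13²) = 38.64 in^2
t_ext = A_cap·L/Q = 17.96 s
t_ret = A_ann·L/Q = 11.70 s
t_cycle = t_ext + t_ret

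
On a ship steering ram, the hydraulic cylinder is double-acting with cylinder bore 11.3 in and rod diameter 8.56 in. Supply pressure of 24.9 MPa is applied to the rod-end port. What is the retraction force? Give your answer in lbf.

Rod-side annular area A_ann = π/4 × (11.3² − 8.56²) = 42.74 in^2
On retraction the pressure acts on the annular area (bore minus rod).
F = P × A_ann

F ≈ 1.54e5 lbf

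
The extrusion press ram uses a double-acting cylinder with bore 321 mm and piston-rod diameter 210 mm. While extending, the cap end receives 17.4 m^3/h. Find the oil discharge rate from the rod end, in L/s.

Cap-side area A_cap = π/4 × (321 mm)² = 80930 mm^2
Rod-side annular area A_ann = π/4 × (321² − 210²) = 46290 mm^2
Piston speed v = Q_in/A_cap; rod-end outflow Q_out = v × A_ann = Q_in × A_ann/A_cap.

Q_out ≈ 2.76 L/s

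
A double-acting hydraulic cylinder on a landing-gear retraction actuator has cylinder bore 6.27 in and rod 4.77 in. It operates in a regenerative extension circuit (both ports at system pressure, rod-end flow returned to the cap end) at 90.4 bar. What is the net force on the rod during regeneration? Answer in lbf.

With equal pressure on both faces, forces on the annular region cancel; the net push is pressure × rod cross-section.
Rod cross-section A_rod = π/4 × (4.77 in)² = 17.87 in^2
F = P × A_rod

F ≈ 23400 lbf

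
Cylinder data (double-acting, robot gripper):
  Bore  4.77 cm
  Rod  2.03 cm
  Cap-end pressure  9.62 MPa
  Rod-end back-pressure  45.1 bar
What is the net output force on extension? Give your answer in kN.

Cap-side area A_cap = π/4 × (4.77 cm)² = 17.87 cm^2
Rod-side annular area A_ann = π/4 × (4.77² − 2.03²) = 14.63 cm^2
Net thrust = P_cap·A_cap − P_rod·A_ann = 17.19 kN − 6.600 kN

F ≈ 10.6 kN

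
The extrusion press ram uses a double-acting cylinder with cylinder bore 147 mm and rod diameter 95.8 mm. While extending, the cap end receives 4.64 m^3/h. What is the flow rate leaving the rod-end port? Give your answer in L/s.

Q_out ≈ 0.741 L/s

Cap-side area A_cap = π/4 × (147 mm)² = 16970 mm^2
Rod-side annular area A_ann = π/4 × (147² − 95.8²) = 9764 mm^2
Piston speed v = Q_in/A_cap; rod-end outflow Q_out = v × A_ann = Q_in × A_ann/A_cap.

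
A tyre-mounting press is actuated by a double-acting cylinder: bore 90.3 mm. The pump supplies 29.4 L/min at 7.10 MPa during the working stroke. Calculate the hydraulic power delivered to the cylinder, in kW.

Hydraulic power = P × Q

W ≈ 3.48 kW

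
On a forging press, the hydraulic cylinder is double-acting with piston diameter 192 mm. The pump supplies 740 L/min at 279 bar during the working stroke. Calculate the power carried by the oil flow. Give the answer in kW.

W ≈ 344 kW

Hydraulic power = P × Q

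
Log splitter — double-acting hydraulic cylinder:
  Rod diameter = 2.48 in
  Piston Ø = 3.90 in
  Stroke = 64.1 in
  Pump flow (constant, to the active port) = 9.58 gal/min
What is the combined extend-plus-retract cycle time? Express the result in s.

Cap-side area A_cap = π/4 × (3.90 in)² = 11.95 in^2
Rod-side annular area A_ann = π/4 × (3.90² − 2.48²) = 7.115 in^2
t_ext = A_cap·L/Q = 20.76 s
t_ret = A_ann·L/Q = 12.37 s
t_cycle = t_ext + t_ret

t ≈ 33.1 s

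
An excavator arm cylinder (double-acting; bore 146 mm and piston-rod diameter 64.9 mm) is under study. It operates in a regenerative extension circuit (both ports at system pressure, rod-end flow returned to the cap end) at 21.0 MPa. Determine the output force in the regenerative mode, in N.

With equal pressure on both faces, forces on the annular region cancel; the net push is pressure × rod cross-section.
Rod cross-section A_rod = π/4 × (64.9 mm)² = 3308 mm^2
F = P × A_rod

F ≈ 69500 N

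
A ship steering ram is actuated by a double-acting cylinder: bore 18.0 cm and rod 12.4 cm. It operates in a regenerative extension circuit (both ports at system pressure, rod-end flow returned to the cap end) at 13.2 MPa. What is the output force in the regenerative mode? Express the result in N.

With equal pressure on both faces, forces on the annular region cancel; the net push is pressure × rod cross-section.
Rod cross-section A_rod = π/4 × (12.4 cm)² = 120.8 cm^2
F = P × A_rod

F ≈ 1.59e5 N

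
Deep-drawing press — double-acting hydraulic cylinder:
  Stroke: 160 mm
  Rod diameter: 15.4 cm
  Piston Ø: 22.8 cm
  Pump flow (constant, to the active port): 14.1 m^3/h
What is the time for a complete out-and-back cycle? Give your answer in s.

t ≈ 2.57 s

Cap-side area A_cap = π/4 × (22.8 cm)² = 408.3 cm^2
Rod-side annular area A_ann = π/4 × (22.8² − 15.4²) = 222.0 cm^2
t_ext = A_cap·L/Q = 1.668 s
t_ret = A_ann·L/Q = 0.9070 s
t_cycle = t_ext + t_ret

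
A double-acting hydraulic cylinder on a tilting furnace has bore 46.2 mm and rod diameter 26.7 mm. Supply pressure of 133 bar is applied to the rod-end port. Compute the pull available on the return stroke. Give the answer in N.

F ≈ 14800 N

Rod-side annular area A_ann = π/4 × (46.2² − 26.7²) = 1116 mm^2
On retraction the pressure acts on the annular area (bore minus rod).
F = P × A_ann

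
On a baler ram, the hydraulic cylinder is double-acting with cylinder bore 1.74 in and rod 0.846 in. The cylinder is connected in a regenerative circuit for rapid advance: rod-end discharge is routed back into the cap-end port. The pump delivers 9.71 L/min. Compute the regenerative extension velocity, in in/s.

v ≈ 17.6 in/s

In regeneration the rod-end outflow joins the pump flow into the cap end, so the net volume the pump must supply per unit advance equals the rod cross-section area.
Rod cross-section A_rod = π/4 × (0.846 in)² = 0.5621 in^2
v = Q_pump / A_rod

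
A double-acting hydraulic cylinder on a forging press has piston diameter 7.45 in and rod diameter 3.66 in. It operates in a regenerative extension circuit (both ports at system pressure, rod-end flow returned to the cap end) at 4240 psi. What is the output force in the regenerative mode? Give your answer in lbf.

F ≈ 44600 lbf

With equal pressure on both faces, forces on the annular region cancel; the net push is pressure × rod cross-section.
Rod cross-section A_rod = π/4 × (3.66 in)² = 10.52 in^2
F = P × A_rod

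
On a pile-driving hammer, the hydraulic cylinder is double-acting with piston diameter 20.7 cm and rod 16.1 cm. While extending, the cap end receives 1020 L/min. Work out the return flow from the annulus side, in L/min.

Cap-side area A_cap = π/4 × (20.7 cm)² = 336.5 cm^2
Rod-side annular area A_ann = π/4 × (20.7² − 16.1²) = 133.0 cm^2
Piston speed v = Q_in/A_cap; rod-end outflow Q_out = v × A_ann = Q_in × A_ann/A_cap.

Q_out ≈ 403 L/min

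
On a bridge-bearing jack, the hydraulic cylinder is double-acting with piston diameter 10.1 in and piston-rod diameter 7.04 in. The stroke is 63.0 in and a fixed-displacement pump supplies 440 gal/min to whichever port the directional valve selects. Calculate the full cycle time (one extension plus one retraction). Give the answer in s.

t ≈ 4.51 s

Cap-side area A_cap = π/4 × (10.1 in)² = 80.12 in^2
Rod-side annular area A_ann = π/4 × (10.1² − 7.04²) = 41.19 in^2
t_ext = A_cap·L/Q = 2.980 s
t_ret = A_ann·L/Q = 1.532 s
t_cycle = t_ext + t_ret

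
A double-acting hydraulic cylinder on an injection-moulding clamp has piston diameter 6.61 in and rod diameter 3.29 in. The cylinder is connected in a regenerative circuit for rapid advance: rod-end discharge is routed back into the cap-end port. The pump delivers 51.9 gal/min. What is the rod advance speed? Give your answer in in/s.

In regeneration the rod-end outflow joins the pump flow into the cap end, so the net volume the pump must supply per unit advance equals the rod cross-section area.
Rod cross-section A_rod = π/4 × (3.29 in)² = 8.501 in^2
v = Q_pump / A_rod

v ≈ 23.5 in/s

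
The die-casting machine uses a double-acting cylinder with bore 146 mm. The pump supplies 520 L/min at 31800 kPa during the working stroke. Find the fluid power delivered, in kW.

Hydraulic power = P × Q

W ≈ 276 kW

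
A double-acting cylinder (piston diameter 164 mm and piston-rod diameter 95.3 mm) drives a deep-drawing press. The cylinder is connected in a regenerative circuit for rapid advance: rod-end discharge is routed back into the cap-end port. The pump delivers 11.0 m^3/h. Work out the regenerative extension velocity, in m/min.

In regeneration the rod-end outflow joins the pump flow into the cap end, so the net volume the pump must supply per unit advance equals the rod cross-section area.
Rod cross-section A_rod = π/4 × (95.3 mm)² = 7133 mm^2
v = Q_pump / A_rod

v ≈ 25.7 m/min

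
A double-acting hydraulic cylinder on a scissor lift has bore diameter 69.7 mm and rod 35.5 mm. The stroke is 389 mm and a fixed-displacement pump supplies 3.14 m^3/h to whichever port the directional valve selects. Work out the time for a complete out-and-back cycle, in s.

t ≈ 2.96 s

Cap-side area A_cap = π/4 × (69.7 mm)² = 3816 mm^2
Rod-side annular area A_ann = π/4 × (69.7² − 35.5²) = 2826 mm^2
t_ext = A_cap·L/Q = 1.702 s
t_ret = A_ann·L/Q = 1.260 s
t_cycle = t_ext + t_ret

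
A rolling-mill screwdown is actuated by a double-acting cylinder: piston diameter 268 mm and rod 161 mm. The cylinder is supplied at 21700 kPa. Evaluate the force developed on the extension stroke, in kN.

Cap-side area A_cap = π/4 × (268 mm)² = 56410 mm^2
F = P × A_cap = 21700 kPa × A_cap

F ≈ 1220 kN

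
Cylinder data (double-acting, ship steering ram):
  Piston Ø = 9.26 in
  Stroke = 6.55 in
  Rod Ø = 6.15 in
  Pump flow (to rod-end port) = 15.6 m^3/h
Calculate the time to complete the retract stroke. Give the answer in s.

t ≈ 0.932 s

Rod-side annular area A_ann = π/4 × (9.26² − 6.15²) = 37.64 in^2
Swept volume V = A × L; t = V / Q = A·L / Q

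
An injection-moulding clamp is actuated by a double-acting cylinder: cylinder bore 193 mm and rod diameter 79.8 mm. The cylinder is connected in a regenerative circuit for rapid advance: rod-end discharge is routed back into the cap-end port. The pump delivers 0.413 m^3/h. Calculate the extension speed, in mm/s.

In regeneration the rod-end outflow joins the pump flow into the cap end, so the net volume the pump must supply per unit advance equals the rod cross-section area.
Rod cross-section A_rod = π/4 × (79.8 mm)² = 5001 mm^2
v = Q_pump / A_rod

v ≈ 22.9 mm/s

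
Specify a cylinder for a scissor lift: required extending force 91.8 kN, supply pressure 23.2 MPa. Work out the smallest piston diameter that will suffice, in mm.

D ≈ 71.0 mm

Extension force acts on the full piston face: F = P × (π/4)D².
D = √(4F / (πP)) = √(4 × 91.8 kN / (π × 23.2 MPa))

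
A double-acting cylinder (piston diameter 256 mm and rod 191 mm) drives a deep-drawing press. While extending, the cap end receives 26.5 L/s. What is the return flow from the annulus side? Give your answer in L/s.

Cap-side area A_cap = π/4 × (256 mm)² = 51470 mm^2
Rod-side annular area A_ann = π/4 × (256² − 191²) = 22820 mm^2
Piston speed v = Q_in/A_cap; rod-end outflow Q_out = v × A_ann = Q_in × A_ann/A_cap.

Q_out ≈ 11.7 L/s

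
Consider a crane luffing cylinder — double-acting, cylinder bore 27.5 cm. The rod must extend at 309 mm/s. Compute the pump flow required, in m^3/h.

Cap-side area A_cap = π/4 × (27.5 cm)² = 594.0 cm^2
Q = A × v

Q ≈ 66.1 m^3/h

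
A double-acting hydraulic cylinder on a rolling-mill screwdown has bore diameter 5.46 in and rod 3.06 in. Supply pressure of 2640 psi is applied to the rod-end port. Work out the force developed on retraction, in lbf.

F ≈ 42400 lbf

Rod-side annular area A_ann = π/4 × (5.46² − 3.06²) = 16.06 in^2
On retraction the pressure acts on the annular area (bore minus rod).
F = P × A_ann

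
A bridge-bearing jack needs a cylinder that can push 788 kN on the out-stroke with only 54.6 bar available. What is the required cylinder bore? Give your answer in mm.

D ≈ 429 mm

Extension force acts on the full piston face: F = P × (π/4)D².
D = √(4F / (πP)) = √(4 × 788 kN / (π × 54.6 bar))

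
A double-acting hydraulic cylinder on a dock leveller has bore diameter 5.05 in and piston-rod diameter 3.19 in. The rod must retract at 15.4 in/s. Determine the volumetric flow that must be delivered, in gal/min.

Rod-side annular area A_ann = π/4 × (5.05² − 3.19²) = 12.04 in^2
Q = A × v

Q ≈ 48.1 gal/min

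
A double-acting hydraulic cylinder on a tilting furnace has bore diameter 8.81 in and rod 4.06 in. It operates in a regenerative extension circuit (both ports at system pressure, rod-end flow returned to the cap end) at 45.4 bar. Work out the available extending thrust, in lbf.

F ≈ 8520 lbf

With equal pressure on both faces, forces on the annular region cancel; the net push is pressure × rod cross-section.
Rod cross-section A_rod = π/4 × (4.06 in)² = 12.95 in^2
F = P × A_rod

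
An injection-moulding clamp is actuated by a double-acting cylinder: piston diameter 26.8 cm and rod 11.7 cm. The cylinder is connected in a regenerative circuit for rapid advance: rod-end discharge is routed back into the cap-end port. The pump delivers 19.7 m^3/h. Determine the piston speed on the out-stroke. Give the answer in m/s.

v ≈ 0.509 m/s

In regeneration the rod-end outflow joins the pump flow into the cap end, so the net volume the pump must supply per unit advance equals the rod cross-section area.
Rod cross-section A_rod = π/4 × (11.7 cm)² = 107.5 cm^2
v = Q_pump / A_rod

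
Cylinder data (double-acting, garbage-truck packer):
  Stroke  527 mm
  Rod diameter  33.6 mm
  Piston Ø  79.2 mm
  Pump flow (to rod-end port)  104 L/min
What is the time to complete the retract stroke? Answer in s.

Rod-side annular area A_ann = π/4 × (79.2² − 33.6²) = 4040 mm^2
Swept volume V = A × L; t = V / Q = A·L / Q

t ≈ 1.23 s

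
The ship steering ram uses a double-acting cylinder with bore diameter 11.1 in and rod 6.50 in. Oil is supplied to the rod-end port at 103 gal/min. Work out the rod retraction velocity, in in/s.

Rod-side annular area A_ann = π/4 × (11.1² − 6.50²) = 63.59 in^2
Flow into the rod-end port fills the annular volume.
v = Q / A

v ≈ 6.24 in/s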